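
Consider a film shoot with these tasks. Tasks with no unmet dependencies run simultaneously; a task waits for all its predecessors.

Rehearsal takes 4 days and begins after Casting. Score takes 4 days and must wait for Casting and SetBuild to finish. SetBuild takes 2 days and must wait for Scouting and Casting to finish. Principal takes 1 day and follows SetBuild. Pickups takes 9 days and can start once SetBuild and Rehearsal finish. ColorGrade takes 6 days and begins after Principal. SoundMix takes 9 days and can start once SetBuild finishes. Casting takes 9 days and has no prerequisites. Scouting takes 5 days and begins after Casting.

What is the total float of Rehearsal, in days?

The longest chain is Casting→Scouting→SetBuild→Pickups = 9+5+2+9 = 25; overall finish 25 days.
Rehearsal finishes as early as 13 and must finish by 16.
Float = 25 − 22 = 3.

3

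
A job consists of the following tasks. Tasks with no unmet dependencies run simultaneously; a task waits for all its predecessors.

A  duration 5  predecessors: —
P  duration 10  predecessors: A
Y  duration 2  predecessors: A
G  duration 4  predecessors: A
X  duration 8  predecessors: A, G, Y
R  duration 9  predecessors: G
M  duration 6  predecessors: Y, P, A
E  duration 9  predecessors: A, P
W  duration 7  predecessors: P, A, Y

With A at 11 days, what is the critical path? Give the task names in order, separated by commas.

A, P, E

As given, the longest chain is A→P→E = 5+10+9 = 24, so the finish is 24 days.
A is on the critical path; changing it to 11 makes that path 30 days.
The critical path is still A→P→E; finish is now 30 days.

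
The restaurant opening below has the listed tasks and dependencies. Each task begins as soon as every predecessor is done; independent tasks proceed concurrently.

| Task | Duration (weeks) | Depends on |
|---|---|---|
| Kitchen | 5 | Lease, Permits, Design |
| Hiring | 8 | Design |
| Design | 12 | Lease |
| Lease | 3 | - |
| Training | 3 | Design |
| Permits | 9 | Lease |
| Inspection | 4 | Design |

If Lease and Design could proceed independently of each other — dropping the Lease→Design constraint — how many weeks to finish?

With the dependency in place, Lease→Design→Hiring = 3+12+8 = 23 sets the finish at 23 weeks.
Without Lease→Design, Design's earliest start moves from 3 to 0.
The longest chain is now Design→Hiring = 12+8 = 20, so the schedule takes 20 weeks.

20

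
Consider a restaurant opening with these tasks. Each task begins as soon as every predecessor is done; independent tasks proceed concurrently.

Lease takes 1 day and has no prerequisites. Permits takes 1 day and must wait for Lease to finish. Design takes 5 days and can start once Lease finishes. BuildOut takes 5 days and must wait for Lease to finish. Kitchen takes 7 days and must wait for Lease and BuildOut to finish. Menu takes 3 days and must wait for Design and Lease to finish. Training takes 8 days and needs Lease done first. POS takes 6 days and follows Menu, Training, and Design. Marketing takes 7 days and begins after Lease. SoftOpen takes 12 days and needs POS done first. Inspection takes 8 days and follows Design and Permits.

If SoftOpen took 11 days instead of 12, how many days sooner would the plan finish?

Critical path before the change: Lease→Design→Menu→POS→SoftOpen = 1+5+3+6+12 = 27 giving 27 days.
SoftOpen is on the critical path; changing it to 11 makes that path 26 days.
That remains the longest chain; total 26 days.
Change in finish: 26 − 27 = -1 days.

1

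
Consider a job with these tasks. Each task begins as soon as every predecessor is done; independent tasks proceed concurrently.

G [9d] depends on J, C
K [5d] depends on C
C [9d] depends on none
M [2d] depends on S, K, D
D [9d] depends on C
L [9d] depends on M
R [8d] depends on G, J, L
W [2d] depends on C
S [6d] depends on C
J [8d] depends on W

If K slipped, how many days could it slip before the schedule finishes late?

4

C→D→M→L→R = 9+9+2+9+8 = 37 sets the makespan at 37 days.
K finishes as early as 14 and must finish by 18.
Float = 37 − 33 = 4.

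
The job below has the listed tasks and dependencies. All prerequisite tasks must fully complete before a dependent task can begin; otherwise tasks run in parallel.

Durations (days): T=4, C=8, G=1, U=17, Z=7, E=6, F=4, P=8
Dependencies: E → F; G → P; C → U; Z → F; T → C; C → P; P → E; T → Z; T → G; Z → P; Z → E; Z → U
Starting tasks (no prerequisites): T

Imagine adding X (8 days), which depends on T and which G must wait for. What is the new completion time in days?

Originally the job takes 30 days.
With X inserted, G now waits for max(T, X).
New critical path: T→X→G→P→E→F = 4+8+1+8+6+4 = 31 ⇒ 31 days.

31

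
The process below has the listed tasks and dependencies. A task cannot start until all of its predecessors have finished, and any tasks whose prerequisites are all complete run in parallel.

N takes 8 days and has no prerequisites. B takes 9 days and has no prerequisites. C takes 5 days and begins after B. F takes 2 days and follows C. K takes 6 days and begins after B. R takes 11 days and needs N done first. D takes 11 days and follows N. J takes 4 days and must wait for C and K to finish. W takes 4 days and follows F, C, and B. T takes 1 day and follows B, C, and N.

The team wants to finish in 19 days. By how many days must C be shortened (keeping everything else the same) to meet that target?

Current finish: 20 days; target: 19.
C is on every critical path, so each day cut from C cuts the finish by one (this holds down to a finish of 19).
Need 20 − 19 = 1 day off C → C becomes 4 days, finish becomes 19.

1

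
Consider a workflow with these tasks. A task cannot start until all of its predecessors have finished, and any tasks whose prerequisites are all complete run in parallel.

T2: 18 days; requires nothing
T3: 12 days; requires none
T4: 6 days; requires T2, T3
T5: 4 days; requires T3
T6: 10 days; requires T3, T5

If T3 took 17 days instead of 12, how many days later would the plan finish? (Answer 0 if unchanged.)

5

Baseline: T3→T5→T6 = 12+4+10 = 26 → 26 days.
T3 is on the critical path; changing it to 17 makes that path 31 days.
No other chain overtakes it, so the finish is 31 days.
Change in finish: 31 − 26 = +5 days.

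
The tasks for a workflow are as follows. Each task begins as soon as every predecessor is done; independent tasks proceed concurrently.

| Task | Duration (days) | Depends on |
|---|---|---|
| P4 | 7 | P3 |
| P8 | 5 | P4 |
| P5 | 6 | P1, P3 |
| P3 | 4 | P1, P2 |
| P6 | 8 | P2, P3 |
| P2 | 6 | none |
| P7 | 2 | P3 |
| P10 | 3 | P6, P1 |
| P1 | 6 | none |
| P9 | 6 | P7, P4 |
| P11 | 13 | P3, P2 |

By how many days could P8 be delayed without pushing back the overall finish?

P1→P3→P4→P9 = 6+4+7+6 = 23 sets the makespan at 23 days.
Longest path through P8: 22 days (earliest finish 22, latest finish 23).
Float = 23 − 22 = 1.

1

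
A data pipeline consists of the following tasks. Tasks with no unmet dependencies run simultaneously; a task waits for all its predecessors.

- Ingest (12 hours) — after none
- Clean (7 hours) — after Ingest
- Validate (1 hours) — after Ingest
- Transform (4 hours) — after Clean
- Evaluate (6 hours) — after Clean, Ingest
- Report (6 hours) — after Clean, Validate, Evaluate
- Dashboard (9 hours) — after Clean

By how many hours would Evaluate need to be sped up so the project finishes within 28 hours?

Current finish: 31 hours; target: 28.
Evaluate is on every critical path, so each hour cut from Evaluate cuts the finish by one (this holds down to a finish of 28).
Need 31 − 28 = 3 hours off Evaluate → Evaluate becomes 3 hours, finish becomes 28.

3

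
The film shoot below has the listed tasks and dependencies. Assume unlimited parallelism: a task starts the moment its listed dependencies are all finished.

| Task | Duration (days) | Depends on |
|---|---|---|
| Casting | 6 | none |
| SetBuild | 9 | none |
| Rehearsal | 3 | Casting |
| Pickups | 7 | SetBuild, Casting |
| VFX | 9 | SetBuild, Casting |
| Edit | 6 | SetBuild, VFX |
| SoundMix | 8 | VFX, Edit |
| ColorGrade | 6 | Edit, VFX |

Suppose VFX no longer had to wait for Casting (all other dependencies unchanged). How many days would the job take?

32

Before: longest chain SetBuild→VFX→Edit→SoundMix = 9+9+6+8 = 32, finish 32.
Dropping Casting→VFX doesn't change VFX's earliest start (9); another predecessor still binds.
After: SetBuild→VFX→Edit→SoundMix = 9+9+6+8 = 32 → 32 days.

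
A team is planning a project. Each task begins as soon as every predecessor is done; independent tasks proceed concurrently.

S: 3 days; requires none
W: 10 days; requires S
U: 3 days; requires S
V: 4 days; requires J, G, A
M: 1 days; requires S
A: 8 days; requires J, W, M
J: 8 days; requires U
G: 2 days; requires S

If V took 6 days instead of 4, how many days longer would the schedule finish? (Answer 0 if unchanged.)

Actual critical path: S→U→J→A→V = 3+3+8+8+4 = 26 ⇒ 26 days.
V lies on that path, so at 6 days the path becomes 28 days.
No other chain overtakes it, so the finish is 28 days.
Change in finish: 28 − 26 = +2 days.

2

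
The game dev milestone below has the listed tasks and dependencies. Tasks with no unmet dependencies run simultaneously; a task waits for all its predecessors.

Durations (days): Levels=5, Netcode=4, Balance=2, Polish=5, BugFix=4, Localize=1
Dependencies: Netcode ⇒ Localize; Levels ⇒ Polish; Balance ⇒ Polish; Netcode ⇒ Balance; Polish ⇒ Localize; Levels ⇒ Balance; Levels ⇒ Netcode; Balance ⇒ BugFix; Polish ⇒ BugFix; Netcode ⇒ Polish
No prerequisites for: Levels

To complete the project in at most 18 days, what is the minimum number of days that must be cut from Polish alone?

Current finish: 20 days; target: 18.
Polish is on every critical path, so each day cut from Polish cuts the finish by one (this holds down to a finish of 16).
Need 20 − 18 = 2 days off Polish → Polish becomes 3 days, finish becomes 18.

2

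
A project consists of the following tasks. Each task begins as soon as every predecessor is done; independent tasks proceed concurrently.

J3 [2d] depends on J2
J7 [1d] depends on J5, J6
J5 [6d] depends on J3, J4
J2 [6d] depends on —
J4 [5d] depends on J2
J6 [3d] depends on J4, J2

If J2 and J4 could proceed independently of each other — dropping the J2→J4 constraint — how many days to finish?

With the dependency in place, J2→J4→J5→J7 = 6+5+6+1 = 18 sets the finish at 18 days.
Without J2→J4, J4's earliest start moves from 6 to 0.
New critical path: J2→J3→J5→J7 = 6+2+6+1 = 15 ⇒ 15 days.

15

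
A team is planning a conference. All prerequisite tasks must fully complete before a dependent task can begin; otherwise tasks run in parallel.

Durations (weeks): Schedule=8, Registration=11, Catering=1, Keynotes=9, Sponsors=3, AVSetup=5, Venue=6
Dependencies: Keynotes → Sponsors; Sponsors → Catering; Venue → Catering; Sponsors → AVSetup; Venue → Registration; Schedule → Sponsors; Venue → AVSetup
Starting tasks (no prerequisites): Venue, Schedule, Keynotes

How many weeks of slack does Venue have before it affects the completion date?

0

Venue→Registration = 6+11 = 17 sets the makespan at 17 weeks.
Venue finishes as early as 6 and must finish by 6.
Slack of Venue = 0 − 0 = 0 weeks.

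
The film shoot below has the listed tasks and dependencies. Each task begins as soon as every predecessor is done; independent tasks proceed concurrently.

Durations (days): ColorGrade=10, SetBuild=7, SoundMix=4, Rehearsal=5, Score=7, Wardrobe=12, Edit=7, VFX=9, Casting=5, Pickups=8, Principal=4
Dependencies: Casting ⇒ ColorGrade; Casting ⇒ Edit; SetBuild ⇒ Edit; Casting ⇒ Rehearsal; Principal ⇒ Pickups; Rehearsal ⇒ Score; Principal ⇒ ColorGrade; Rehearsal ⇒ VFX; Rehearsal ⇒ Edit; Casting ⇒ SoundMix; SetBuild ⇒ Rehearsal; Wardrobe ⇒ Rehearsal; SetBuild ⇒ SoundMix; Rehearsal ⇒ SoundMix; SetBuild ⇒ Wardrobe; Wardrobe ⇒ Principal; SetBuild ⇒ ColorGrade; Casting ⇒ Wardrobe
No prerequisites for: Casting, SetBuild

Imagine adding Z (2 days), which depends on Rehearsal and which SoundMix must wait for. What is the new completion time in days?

Originally the plan takes 33 days.
With Z inserted, SoundMix now waits for max(SetBuild, Rehearsal, Casting, Z).
New critical path: SetBuild→Wardrobe→Rehearsal→VFX = 7+12+5+9 = 33 ⇒ 33 days.

33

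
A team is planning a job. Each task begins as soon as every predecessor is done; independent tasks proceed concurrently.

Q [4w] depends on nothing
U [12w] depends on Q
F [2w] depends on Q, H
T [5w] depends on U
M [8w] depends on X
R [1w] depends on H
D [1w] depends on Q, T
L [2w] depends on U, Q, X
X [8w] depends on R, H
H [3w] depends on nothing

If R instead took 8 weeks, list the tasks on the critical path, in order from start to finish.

As given, the longest chain is Q→U→T→D = 4+12+5+1 = 22, so the finish is 22 weeks.
R has 2 weeks of float (longest path through it is 20).
The binding chain switches to H→R→X→M = 3+8+8+8 = 27; finish 27 weeks.

H, R, X, M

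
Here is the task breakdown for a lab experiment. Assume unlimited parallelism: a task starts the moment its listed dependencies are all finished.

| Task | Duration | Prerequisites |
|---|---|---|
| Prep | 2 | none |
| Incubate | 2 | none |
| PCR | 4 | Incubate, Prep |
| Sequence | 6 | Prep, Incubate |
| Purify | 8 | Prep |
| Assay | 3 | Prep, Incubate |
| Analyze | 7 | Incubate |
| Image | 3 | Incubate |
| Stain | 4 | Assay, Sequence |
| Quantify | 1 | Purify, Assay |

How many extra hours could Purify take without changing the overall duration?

Prep→Sequence→Stain = 2+6+4 = 12 sets the makespan at 12 hours.
The longest chain containing Purify totals 11 hours.
Float = 12 − 11 = 1.

1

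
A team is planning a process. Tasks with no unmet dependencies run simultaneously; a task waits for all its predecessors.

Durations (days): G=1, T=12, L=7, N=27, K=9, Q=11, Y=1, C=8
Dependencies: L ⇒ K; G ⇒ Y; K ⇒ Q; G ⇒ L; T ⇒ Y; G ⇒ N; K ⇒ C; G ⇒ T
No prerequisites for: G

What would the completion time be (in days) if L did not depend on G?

28

Original critical path: G→L→K→Q = 1+7+9+11 = 28 ⇒ 28 days.
Without G→L, L's earliest start moves from 1 to 0.
After: G→N = 1+27 = 28 → 28 days.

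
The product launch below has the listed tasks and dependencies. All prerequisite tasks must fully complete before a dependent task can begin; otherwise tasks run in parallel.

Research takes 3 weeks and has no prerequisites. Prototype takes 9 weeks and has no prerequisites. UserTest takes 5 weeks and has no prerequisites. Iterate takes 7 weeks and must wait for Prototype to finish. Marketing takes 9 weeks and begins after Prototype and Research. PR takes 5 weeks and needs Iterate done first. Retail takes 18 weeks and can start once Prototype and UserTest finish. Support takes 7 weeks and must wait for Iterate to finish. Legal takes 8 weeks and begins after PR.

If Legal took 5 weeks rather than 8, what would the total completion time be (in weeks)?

27

Actual critical path: Prototype→Iterate→PR→Legal = 9+7+5+8 = 29 ⇒ 29 weeks.
Since Legal is critical, the -3 change carries straight to that chain (now 26 weeks).
New critical path: Prototype→Retail = 9+18 = 27 ⇒ 27 weeks.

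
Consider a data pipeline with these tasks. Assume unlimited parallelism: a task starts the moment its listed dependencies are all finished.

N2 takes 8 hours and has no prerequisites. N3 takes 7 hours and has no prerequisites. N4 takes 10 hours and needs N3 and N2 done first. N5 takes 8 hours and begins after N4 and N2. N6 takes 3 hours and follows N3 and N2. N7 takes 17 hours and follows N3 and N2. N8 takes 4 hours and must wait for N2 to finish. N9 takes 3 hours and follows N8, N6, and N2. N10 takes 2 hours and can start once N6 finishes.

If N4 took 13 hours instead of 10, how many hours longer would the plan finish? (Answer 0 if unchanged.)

3

The binding path is N2→N4→N5 = 8+10+8 = 26; finish at 26 hours.
Since N4 is critical, the +3 change carries straight to that chain (now 29 hours).
No other chain overtakes it, so the finish is 29 hours.
Change in finish: 29 − 26 = +3 hours.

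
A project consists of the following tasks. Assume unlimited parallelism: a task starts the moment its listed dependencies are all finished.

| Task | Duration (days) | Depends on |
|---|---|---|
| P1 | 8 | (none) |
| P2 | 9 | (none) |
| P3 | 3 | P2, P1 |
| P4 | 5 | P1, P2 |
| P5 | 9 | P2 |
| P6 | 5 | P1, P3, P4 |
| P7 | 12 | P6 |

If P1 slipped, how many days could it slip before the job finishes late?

P2→P4→P6→P7 = 9+5+5+12 = 31 sets the makespan at 31 days.
Longest path through P1: 30 days (earliest finish 8, latest finish 9).
Slack of P1 = 1 − 0 = 1 day.

1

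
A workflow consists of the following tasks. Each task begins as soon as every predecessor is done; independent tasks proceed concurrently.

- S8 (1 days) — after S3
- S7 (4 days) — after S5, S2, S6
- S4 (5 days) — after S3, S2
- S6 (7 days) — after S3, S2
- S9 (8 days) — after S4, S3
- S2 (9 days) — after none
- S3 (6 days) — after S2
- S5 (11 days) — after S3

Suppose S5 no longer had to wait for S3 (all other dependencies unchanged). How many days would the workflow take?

28

Before: longest chain S2→S3→S5→S7 = 9+6+11+4 = 30, finish 30.
Without S3→S5, S5's earliest start moves from 15 to 0.
The longest chain is now S2→S3→S4→S9 = 9+6+5+8 = 28, so the workflow takes 28 days.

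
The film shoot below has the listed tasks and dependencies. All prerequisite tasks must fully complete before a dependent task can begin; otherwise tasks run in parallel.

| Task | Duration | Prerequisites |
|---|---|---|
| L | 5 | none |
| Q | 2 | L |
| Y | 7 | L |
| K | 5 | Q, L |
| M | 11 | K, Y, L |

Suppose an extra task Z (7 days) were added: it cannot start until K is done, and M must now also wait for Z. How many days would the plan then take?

Originally the plan takes 23 days.
With Z inserted, M now waits for max(K, Y, L, Z).
New critical path: L→Q→K→Z→M = 5+2+5+7+11 = 30 ⇒ 30 days.

30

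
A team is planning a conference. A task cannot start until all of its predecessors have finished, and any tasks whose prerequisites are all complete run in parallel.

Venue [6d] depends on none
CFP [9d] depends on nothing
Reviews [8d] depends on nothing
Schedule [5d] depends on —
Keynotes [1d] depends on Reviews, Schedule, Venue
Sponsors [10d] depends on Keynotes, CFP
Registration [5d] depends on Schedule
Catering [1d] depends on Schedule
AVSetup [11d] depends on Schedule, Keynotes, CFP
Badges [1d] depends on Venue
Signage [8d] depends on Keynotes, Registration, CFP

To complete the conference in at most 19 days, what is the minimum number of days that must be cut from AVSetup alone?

1

Current finish: 20 days; target: 19.
AVSetup is on every critical path, so each day cut from AVSetup cuts the finish by one (this holds down to a finish of 19).
Need 20 − 19 = 1 day off AVSetup → AVSetup becomes 10 days, finish becomes 19.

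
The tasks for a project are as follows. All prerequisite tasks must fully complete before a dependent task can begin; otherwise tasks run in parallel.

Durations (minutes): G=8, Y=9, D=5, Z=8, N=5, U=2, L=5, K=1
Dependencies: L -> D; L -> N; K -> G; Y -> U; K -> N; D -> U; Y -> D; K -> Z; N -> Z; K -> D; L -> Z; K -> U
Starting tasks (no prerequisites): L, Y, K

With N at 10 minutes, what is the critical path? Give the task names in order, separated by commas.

L, N, Z

As given, the longest chain is L→N→Z = 5+5+8 = 18, so the finish is 18 minutes.
Since N is critical, the +5 change carries straight to that chain (now 23 minutes).
That remains the longest chain; total 23 minutes.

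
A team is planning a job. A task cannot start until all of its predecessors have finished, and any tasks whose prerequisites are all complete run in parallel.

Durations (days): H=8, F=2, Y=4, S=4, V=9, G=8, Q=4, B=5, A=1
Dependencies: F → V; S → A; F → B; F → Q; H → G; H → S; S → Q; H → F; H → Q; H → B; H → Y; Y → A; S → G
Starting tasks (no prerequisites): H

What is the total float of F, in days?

1

Critical path: H→S→G = 8+4+8 = 20, so the finish is 20 days.
F finishes as early as 10 and must finish by 11.
Float = 20 − 19 = 1.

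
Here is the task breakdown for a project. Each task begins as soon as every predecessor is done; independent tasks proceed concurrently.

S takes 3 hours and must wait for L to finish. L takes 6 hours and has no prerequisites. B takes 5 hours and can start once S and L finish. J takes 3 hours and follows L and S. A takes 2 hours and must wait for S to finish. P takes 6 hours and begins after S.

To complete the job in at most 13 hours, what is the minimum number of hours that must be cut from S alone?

Current finish: 15 hours; target: 13.
S is on every critical path, so each hour cut from S cuts the finish by one (this holds down to a finish of 13).
Need 15 − 13 = 2 hours off S → S becomes 1 hour, finish becomes 13.

2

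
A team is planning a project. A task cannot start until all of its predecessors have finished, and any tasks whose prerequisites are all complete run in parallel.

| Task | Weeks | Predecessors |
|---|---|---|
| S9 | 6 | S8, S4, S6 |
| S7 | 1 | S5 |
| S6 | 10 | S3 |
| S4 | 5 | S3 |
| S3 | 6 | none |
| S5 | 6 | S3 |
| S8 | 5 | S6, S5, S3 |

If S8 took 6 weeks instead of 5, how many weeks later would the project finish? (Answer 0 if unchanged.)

1

Critical path before the change: S3→S6→S8→S9 = 6+10+5+6 = 27 giving 27 weeks.
Since S8 is critical, the +1 change carries straight to that chain (now 28 weeks).
The critical path is still S3→S6→S8→S9; finish is now 28 weeks.
Change in finish: 28 − 27 = +1 weeks.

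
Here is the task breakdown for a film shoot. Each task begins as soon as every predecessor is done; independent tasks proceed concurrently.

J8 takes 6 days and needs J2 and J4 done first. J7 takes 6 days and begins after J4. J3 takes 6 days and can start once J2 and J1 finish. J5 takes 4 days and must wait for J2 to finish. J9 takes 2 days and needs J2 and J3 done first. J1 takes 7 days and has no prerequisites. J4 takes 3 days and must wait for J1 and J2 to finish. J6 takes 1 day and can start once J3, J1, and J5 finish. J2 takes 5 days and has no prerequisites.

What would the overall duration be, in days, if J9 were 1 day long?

16

Baseline: J1→J4→J7 = 7+3+6 = 16 → 16 days.
J9 is off the critical path — its longest chain is 15 days, giving 1 of slack.
That remains the longest chain; total 16 days.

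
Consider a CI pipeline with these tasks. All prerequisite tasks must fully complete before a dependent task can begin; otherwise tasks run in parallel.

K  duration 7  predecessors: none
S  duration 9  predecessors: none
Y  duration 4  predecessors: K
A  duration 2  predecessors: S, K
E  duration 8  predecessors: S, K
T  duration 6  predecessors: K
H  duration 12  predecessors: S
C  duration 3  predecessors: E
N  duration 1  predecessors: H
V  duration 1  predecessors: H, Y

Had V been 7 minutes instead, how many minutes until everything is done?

As given, the longest chain is S→H→V = 9+12+1 = 22, so the finish is 22 minutes.
V lies on that path, so at 7 minutes the path becomes 28 minutes.
No other chain overtakes it, so the finish is 28 minutes.

28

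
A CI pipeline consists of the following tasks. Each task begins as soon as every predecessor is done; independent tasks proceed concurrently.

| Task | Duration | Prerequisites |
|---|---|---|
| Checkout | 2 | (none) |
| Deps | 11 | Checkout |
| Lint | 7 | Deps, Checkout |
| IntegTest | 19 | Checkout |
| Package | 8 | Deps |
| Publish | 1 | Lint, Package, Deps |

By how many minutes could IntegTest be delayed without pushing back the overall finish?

Critical path: Checkout→Deps→Package→Publish = 2+11+8+1 = 22, so the finish is 22 minutes.
The longest chain containing IntegTest totals 21 minutes.
Slack of IntegTest = 3 − 2 = 1 minute.

1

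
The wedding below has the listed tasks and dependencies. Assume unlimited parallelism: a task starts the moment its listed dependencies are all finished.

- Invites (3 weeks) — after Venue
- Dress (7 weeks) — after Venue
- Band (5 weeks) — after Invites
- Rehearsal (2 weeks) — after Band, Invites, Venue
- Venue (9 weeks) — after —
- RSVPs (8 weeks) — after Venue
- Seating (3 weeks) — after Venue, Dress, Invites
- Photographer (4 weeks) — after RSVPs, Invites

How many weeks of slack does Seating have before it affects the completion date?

Venue→RSVPs→Photographer = 9+8+4 = 21 sets the makespan at 21 weeks.
Longest path through Seating: 19 weeks (earliest finish 19, latest finish 21).
So Seating can slip 21 − 19 = 2 weeks.

2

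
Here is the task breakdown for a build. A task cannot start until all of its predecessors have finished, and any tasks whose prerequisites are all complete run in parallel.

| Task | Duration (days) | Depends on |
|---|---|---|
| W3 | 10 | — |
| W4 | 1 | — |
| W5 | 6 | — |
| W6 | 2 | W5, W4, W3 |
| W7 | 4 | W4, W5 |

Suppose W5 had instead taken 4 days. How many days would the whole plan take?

12

Critical path before the change: W3→W6 = 10+2 = 12 giving 12 days.
W5 is off the critical path — its longest chain is 10 days, giving 2 of slack.
That remains the longest chain; total 12 days.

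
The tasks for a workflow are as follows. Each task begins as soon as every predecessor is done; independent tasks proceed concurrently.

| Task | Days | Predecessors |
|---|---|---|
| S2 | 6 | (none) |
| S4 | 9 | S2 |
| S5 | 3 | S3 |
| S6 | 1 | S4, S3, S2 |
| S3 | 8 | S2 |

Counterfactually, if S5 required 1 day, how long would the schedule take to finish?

16

Critical path before the change: S2→S3→S5 = 6+8+3 = 17 giving 17 days.
S5 is on the critical path; changing it to 1 makes that path 15 days.
New critical path: S2→S4→S6 = 6+9+1 = 16 ⇒ 16 days.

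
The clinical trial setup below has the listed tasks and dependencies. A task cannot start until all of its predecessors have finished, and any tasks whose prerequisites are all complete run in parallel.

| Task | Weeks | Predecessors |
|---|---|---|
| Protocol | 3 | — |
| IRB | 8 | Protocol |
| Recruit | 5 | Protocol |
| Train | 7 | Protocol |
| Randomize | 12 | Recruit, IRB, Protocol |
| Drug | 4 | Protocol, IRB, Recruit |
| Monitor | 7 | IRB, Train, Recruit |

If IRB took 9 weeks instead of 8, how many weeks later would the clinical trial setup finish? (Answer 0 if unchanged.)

Actual critical path: Protocol→IRB→Randomize = 3+8+12 = 23 ⇒ 23 weeks.
Since IRB is critical, the +1 change carries straight to that chain (now 24 weeks).
No other chain overtakes it, so the finish is 24 weeks.
Change in finish: 24 − 23 = +1 weeks.

1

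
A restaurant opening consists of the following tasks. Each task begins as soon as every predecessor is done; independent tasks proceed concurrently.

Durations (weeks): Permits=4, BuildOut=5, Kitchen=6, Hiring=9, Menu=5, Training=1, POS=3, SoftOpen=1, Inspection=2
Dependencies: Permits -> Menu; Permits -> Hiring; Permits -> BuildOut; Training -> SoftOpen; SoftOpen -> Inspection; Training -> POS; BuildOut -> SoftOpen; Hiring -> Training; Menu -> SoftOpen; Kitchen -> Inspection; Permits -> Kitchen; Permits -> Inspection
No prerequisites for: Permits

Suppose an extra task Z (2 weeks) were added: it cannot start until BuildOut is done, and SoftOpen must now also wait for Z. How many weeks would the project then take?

17

Originally the project takes 17 weeks.
With Z inserted, SoftOpen now waits for max(BuildOut, Menu, Training, Z).
New critical path: Permits→Hiring→Training→POS = 4+9+1+3 = 17 ⇒ 17 weeks.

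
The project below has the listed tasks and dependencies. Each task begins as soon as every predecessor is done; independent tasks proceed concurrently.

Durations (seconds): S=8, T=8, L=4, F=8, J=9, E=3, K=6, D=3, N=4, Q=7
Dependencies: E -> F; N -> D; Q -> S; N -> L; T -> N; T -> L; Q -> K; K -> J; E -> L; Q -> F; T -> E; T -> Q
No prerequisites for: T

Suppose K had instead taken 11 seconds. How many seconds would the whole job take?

35

The binding path is T→Q→K→J = 8+7+6+9 = 30; finish at 30 seconds.
K lies on that path, so at 11 seconds the path becomes 35 seconds.
No other chain overtakes it, so the finish is 35 seconds.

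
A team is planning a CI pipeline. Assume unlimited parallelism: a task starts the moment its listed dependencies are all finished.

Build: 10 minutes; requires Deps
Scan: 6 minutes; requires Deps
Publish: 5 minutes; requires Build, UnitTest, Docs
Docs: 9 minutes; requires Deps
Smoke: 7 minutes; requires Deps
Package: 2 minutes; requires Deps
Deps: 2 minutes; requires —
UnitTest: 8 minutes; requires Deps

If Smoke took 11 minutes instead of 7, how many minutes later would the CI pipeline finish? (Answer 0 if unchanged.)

0

The binding path is Deps→Build→Publish = 2+10+5 = 17; finish at 17 minutes.
The longest path through Smoke is only 9 minutes, so Smoke has float 8.
That remains the longest chain; total 17 minutes.
Change in finish: 17 − 17 = +0 minutes.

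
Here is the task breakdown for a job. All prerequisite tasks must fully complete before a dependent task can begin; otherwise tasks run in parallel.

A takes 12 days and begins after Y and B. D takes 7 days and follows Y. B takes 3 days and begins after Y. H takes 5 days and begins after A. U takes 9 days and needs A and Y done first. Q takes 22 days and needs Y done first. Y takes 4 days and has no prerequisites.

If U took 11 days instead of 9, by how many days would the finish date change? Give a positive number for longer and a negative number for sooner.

2

Critical path before the change: Y→B→A→U = 4+3+12+9 = 28 giving 28 days.
U is on the critical path; changing it to 11 makes that path 30 days.
That remains the longest chain; total 30 days.
Change in finish: 30 − 28 = +2 days.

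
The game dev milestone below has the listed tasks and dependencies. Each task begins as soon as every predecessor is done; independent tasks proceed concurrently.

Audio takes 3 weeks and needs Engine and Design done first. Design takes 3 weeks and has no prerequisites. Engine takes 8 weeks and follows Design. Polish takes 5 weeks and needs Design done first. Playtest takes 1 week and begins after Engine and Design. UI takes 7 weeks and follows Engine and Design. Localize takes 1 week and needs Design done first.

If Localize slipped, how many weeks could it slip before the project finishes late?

The longest chain is Design→Engine→UI = 3+8+7 = 18; overall finish 18 weeks.
The longest chain containing Localize totals 4 weeks.
Float = 18 − 4 = 14.

14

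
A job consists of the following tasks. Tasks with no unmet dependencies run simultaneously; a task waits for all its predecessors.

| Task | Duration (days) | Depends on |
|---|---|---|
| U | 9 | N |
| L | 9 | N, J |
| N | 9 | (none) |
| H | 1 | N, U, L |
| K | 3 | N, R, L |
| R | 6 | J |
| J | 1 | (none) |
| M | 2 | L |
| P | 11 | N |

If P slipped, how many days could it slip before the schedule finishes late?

The longest chain is N→L→K = 9+9+3 = 21; overall finish 21 days.
The longest chain containing P totals 20 days.
Slack of P = 10 − 9 = 1 day.

1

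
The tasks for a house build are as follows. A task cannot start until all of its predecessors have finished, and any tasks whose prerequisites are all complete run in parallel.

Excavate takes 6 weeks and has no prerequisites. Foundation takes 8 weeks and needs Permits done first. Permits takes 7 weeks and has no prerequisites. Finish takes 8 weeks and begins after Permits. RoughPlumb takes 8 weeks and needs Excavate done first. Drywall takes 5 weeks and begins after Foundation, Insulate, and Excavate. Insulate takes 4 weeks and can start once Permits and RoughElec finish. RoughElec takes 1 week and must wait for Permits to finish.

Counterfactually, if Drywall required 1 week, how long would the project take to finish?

16

Baseline: Permits→Foundation→Drywall = 7+8+5 = 20 → 20 weeks.
Since Drywall is critical, the -4 change carries straight to that chain (now 16 weeks).
That remains the longest chain; total 16 weeks.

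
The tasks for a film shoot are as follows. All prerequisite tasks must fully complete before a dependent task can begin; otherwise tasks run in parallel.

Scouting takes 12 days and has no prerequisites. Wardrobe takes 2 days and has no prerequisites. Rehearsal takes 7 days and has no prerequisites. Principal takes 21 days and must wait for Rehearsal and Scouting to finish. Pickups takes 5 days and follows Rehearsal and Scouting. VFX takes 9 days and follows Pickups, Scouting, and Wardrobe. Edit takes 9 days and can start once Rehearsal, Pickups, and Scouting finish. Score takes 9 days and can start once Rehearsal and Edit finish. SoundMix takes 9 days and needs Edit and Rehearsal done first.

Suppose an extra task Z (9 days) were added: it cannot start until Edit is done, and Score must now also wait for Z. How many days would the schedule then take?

44

Originally the schedule takes 35 days.
With Z inserted, Score now waits for max(Rehearsal, Edit, Z).
New critical path: Scouting→Pickups→Edit→Z→Score = 12+5+9+9+9 = 44 ⇒ 44 days.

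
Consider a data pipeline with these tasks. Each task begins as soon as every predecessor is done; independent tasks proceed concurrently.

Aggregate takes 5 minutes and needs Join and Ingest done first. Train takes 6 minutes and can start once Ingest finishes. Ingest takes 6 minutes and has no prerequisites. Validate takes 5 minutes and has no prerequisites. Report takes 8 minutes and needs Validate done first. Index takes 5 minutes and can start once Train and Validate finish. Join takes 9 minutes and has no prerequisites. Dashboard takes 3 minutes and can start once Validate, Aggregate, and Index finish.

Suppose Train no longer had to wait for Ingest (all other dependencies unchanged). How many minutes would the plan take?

Before: longest chain Ingest→Train→Index→Dashboard = 6+6+5+3 = 20, finish 20.
Without Ingest→Train, Train's earliest start moves from 6 to 0.
The longest chain is now Join→Aggregate→Dashboard = 9+5+3 = 17, so the plan takes 17 minutes.

17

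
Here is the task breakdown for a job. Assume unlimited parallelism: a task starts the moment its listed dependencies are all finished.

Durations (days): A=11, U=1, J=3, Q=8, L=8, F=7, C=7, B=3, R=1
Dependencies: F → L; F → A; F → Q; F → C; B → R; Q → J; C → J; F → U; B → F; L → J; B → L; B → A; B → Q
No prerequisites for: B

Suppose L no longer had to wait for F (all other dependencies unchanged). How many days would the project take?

21

Original critical path: B→F→Q→J = 3+7+8+3 = 21 ⇒ 21 days.
Without F→L, L's earliest start moves from 10 to 3.
New critical path: B→F→Q→J = 3+7+8+3 = 21 ⇒ 21 days.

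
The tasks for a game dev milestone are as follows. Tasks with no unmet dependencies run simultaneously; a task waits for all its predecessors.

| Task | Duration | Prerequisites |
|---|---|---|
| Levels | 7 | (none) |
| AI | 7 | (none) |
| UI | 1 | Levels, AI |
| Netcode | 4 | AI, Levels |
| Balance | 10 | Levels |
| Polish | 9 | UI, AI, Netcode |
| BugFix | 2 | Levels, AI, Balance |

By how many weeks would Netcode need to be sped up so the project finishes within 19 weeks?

Current finish: 20 weeks; target: 19.
Netcode is on every critical path, so each week cut from Netcode cuts the finish by one (this holds down to a finish of 19).
Need 20 − 19 = 1 week off Netcode → Netcode becomes 3 weeks, finish becomes 19.

1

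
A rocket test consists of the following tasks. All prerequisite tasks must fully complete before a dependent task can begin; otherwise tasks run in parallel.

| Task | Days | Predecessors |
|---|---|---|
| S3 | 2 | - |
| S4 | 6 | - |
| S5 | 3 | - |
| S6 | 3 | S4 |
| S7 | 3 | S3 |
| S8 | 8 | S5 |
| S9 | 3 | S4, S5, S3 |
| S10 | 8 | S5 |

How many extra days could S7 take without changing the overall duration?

6

S5→S8 = 3+8 = 11 sets the makespan at 11 days.
Longest path through S7: 5 days (earliest finish 5, latest finish 11).
Slack of S7 = 8 − 2 = 6 days.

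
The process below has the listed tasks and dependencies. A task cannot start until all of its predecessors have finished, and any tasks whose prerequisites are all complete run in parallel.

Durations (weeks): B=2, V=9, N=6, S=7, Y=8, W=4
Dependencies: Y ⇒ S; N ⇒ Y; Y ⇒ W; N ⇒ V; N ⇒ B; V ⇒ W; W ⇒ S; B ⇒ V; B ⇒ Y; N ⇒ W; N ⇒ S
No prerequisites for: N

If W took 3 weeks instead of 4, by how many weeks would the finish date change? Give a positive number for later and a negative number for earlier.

Actual critical path: N→B→V→W→S = 6+2+9+4+7 = 28 ⇒ 28 weeks.
W lies on that path, so at 3 weeks the path becomes 27 weeks.
That remains the longest chain; total 27 weeks.
Change in finish: 27 − 28 = -1 weeks.

-1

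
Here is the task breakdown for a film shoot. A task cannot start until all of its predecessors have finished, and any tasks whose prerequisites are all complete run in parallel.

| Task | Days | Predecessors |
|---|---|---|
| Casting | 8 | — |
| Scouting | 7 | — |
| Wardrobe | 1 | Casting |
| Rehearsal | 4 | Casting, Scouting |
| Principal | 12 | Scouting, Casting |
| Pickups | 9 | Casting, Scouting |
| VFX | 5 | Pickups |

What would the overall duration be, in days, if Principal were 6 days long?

22

Baseline: Casting→Pickups→VFX = 8+9+5 = 22 → 22 days.
The longest path through Principal is only 20 days, so Principal has float 2.
No other chain overtakes it, so the finish is 22 days.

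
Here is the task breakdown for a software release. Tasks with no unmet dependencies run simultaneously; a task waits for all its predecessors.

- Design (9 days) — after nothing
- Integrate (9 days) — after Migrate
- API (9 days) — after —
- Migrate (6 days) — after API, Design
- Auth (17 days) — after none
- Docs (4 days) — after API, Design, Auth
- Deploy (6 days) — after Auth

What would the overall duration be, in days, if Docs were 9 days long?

26

Baseline: Design→Migrate→Integrate = 9+6+9 = 24 → 24 days.
Docs has 3 days of float (longest path through it is 21).
New critical path: Auth→Docs = 17+9 = 26 ⇒ 26 days.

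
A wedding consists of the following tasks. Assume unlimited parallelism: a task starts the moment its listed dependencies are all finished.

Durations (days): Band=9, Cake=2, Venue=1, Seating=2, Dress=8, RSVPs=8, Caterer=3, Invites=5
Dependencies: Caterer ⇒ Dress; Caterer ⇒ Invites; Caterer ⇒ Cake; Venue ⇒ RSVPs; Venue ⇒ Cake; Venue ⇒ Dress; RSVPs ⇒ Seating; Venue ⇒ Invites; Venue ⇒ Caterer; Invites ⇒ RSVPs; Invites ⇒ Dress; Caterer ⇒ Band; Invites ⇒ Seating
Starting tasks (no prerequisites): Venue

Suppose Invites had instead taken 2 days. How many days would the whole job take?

16

Critical path before the change: Venue→Caterer→Invites→RSVPs→Seating = 1+3+5+8+2 = 19 giving 19 days.
Since Invites is critical, the -3 change carries straight to that chain (now 16 days).
The critical path is still Venue→Caterer→Invites→RSVPs→Seating; finish is now 16 days.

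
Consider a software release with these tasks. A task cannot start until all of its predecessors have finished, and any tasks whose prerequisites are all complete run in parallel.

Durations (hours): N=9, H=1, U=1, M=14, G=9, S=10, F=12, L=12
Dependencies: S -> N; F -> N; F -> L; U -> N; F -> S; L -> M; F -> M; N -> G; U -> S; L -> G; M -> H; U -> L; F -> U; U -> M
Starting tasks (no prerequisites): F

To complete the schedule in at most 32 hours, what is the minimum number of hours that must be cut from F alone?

Current finish: 41 hours; target: 32.
F is on every critical path, so each hour cut from F cuts the finish by one (this holds down to a finish of 30).
Need 41 − 32 = 9 hours off F → F becomes 3 hours, finish becomes 32.

9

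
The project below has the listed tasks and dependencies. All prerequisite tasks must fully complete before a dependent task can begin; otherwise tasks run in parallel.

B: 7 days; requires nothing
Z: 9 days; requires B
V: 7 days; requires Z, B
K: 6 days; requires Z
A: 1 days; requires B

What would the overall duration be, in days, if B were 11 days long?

Actual critical path: B→Z→V = 7+9+7 = 23 ⇒ 23 days.
B is on the critical path; changing it to 11 makes that path 27 days.
No other chain overtakes it, so the finish is 27 days.

27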